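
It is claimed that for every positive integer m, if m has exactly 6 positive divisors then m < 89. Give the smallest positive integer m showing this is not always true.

m = 92

For m = 12, 18, 20, 28, …, 68, 75, 76 the conclusion holds.
m = 92: τ(92) = 6; 92 ≥ 89.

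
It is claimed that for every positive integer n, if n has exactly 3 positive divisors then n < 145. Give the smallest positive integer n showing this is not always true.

For n = 4, 9, 25, 49, 121 the conclusion holds.
n = 169: τ(169) = 3; 169 ≥ 145.
Thus n = 169 disproves the claim, and no smaller n works.

n = 169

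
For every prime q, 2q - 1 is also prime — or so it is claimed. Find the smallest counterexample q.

q = 5

A counterexample is any prime q such that 2q - 1 is not prime; we check each in order.
For q = 2, 3 the conclusion holds.
q = 5: 2q - 1 = 9 = 3 × 3, not prime.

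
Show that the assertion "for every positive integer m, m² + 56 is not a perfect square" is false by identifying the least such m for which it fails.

m = 5

We need the least positive integer m for which m² + 56 is a perfect square.
m = 1: 1² + 56 = 57, not a perfect square.
m = 2: 2² + 56 = 60, not a perfect square.
m = 3: 3² + 56 = 65, not a perfect square.
m = 4: 4² + 56 = 72, not a perfect square.
m = 5: 5² + 56 = 81 = 9², a perfect square.
Thus m = 5 disproves the claim, and no smaller m works.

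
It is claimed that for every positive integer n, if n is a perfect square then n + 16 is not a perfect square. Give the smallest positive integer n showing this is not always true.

n = 1: 1 + 16 = 17, not a perfect square.
n = 4: 4 + 16 = 20, not a perfect square.
n = 9: 9 = 3² and 9 + 16 = 25 = 5².

n = 9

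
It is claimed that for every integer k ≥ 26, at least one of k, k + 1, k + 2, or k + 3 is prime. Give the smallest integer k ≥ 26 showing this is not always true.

k = 32

k = 26: 29 is prime.
k = 27: 29 is prime.
k = 28: 29 is prime.
k = 29: 29 is prime.
k = 30: 31 is prime.
k = 31: 31 is prime.
k = 32: 32 = 2 × 16; 33 = 3 × 11; 34 = 2 × 17; 35 = 5 × 7 — all composite.
So k = 32 is the smallest counterexample.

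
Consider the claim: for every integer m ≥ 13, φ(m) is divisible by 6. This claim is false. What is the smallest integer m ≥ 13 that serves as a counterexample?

For m = 13, 14 the conclusion holds.
m = 15: φ(15) = 8; 8 mod 6 = 2.
Thus m = 15 disproves the claim, and no smaller m works.

m = 15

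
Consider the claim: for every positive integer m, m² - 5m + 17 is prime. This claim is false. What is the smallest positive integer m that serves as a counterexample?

m = 13

The first 12 eligible values, up to m = 12, all satisfy the conclusion.
m = 13: m² - 5m + 17 = 121 = 11 × 11, composite.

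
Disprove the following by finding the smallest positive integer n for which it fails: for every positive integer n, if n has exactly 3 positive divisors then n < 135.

Check each positive integer n in order until n has exactly 3 positive divisors but the claim fails.
For n = 4, 9, 25, 49, 121 the conclusion holds.
n = 169: τ(169) = 3; 169 ≥ 135.
So n = 169 is the smallest counterexample.

n = 169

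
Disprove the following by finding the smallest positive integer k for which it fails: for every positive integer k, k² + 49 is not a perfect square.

We need the least positive integer k for which k² + 49 is a perfect square.
The first 23 eligible values, up to k = 23, all satisfy the conclusion.
k = 24: 24² + 49 = 625 = 25², a perfect square.

k = 24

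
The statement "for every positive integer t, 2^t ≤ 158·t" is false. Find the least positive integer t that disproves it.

t = 11

We need the least positive integer t for which 2^t > 158·t.
For t = 1, 2, 3, 4, 5, 6, 7, 8, 9, 10 the conclusion holds.
t = 11: 2^t = 2048 and 158·t = 1738, so 2048 > 1738.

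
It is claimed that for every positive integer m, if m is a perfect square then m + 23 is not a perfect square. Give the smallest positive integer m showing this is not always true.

A counterexample is any positive integer m such that m is a perfect square but m + 23 is a perfect square; we check each in order.
For m = 1, 4, 9, 16, 25, 36, 49, 64, 81, 100 the conclusion holds.
m = 121: 121 = 11² and 121 + 23 = 144 = 12².

m = 121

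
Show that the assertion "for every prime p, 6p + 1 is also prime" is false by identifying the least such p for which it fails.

A counterexample is any prime p such that 6p + 1 is not prime; we check each in order.
The first 7 eligible values, up to p = 17, all satisfy the conclusion.
p = 19: 6p + 1 = 115 = 5 × 23, not prime.
Thus p = 19 disproves the claim, and no smaller p works.

p = 19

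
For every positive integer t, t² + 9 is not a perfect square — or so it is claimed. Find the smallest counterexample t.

A counterexample is any positive integer t such that t² + 9 is a perfect square; we check each in order.
t = 1: 1² + 9 = 10, not a perfect square.
t = 2: 2² + 9 = 13, not a perfect square.
t = 3: 3² + 9 = 18, not a perfect square.
t = 4: 4² + 9 = 25 = 5², a perfect square.

t = 4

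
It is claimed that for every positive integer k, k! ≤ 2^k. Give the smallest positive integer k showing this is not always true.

For k = 1, 2, 3 the conclusion holds.
k = 4: k! = 24 and 2^k = 16, so 24 > 16.
Thus k = 4 disproves the claim, and no smaller k works.

k = 4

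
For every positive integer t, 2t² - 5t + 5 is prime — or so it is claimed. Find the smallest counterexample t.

Check each positive integer t in order until 2t² - 5t + 5 is not prime.
t = 1: 2t² - 5t + 5 = 2, prime.
t = 2: 2t² - 5t + 5 = 3, prime.
t = 3: 2t² - 5t + 5 = 8 = 2 × 4, composite.
So t = 3 is the smallest counterexample.

t = 3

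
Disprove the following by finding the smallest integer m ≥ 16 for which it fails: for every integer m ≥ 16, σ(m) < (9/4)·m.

Check each integer m ≥ 16 in order until the claim fails.
m = 16: σ(16) = 31; 31 < 36.
m = 17: σ(17) = 18; 18 < 153/4.
m = 18: σ(18) = 39; 39 < 81/2.
m = 19: σ(19) = 20; 20 < 171/4.
m = 20: σ(20) = 42; 42 < 45.
m = 21: σ(21) = 32; 32 < 189/4.
m = 22: σ(22) = 36; 36 < 99/2.
m = 23: σ(23) = 24; 24 < 207/4.
m = 24: σ(24) = 60; 60 ≥ 54.
Thus m = 24 disproves the claim, and no smaller m works.

m = 24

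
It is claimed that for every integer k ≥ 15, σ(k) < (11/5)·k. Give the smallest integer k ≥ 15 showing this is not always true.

For k = 15, 16, 17, 18, 19, 20, 21, 22, 23 the conclusion holds.
k = 24: σ(24) = 60; 60 ≥ 264/5.

k = 24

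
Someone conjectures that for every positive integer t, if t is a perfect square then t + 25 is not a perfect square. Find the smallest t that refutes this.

t = 144

The first 11 eligible values, up to t = 121, all satisfy the conclusion.
t = 144: 144 = 12² and 144 + 25 = 169 = 13².
So t = 144 is the smallest counterexample.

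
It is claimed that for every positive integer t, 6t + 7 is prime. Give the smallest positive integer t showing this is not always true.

t = 1: 6t + 7 = 13, prime.
t = 2: 6t + 7 = 19, prime.
t = 3: 6t + 7 = 25 = 5 × 5, composite.

t = 3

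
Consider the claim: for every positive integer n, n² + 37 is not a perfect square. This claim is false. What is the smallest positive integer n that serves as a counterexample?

We need the least positive integer n for which n² + 37 is a perfect square.
For n = 1, 2, 3, 4, …, 15, 16, 17 the conclusion holds.
n = 18: 18² + 37 = 361 = 19², a perfect square.

n = 18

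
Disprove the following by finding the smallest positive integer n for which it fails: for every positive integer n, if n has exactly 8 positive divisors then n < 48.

n = 54

The first 4 eligible values, up to n = 42, all satisfy the conclusion.
n = 54: τ(54) = 8; 54 ≥ 48.
So n = 54 is the smallest counterexample.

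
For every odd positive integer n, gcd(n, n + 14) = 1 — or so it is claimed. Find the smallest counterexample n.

n = 1: gcd(1, 15) = 1.
n = 3: gcd(3, 17) = 1.
n = 5: gcd(5, 19) = 1.
n = 7: gcd(7, 21) = 7.
Thus n = 7 disproves the claim, and no smaller n works.

n = 7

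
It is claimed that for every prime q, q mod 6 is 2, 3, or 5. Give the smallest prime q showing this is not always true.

Check each prime q in order until the claim fails.
q = 2: 2 mod 6 = 2.
q = 3: 3 mod 6 = 3.
q = 5: 5 mod 6 = 5.
q = 7: 7 mod 6 = 1 — not in {2, 3, 5}.
Thus q = 7 disproves the claim, and no smaller q works.

q = 7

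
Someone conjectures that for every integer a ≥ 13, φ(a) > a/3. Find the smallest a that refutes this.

a = 13: φ(13) = 12 and 13/3 = 13/3, so φ(13) > 13/3.
a = 14: φ(14) = 6 and 14/3 = 14/3, so φ(14) > 14/3.
a = 15: φ(15) = 8 and 15/3 = 5, so φ(15) > 15/3.
a = 16: φ(16) = 8 and 16/3 = 16/3, so φ(16) > 16/3.
a = 17: φ(17) = 16 and 17/3 = 17/3, so φ(17) > 17/3.
a = 18: φ(18) = 6 and 18/3 = 6, so φ(18) ≤ 18/3.
So a = 18 is the smallest counterexample.

a = 18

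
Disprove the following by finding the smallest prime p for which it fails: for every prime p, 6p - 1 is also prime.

For p = 2, 3, 5, 7 the conclusion holds.
p = 11: 6p - 1 = 65 = 5 × 13, not prime.
Hence p = 11 is a counterexample.

p = 11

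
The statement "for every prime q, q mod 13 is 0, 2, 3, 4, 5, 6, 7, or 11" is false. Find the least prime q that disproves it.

q = 23

The first 8 eligible values, up to q = 19, all satisfy the conclusion.
q = 23: 23 mod 13 = 10 — not in {0, 2, 3, 4, 5, 6, 7, 11}.
Hence q = 23 is a counterexample.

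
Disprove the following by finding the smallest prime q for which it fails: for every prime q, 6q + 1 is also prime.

A counterexample is any prime q such that 6q + 1 is not prime; we check each in order.
For q = 2, 3, 5, 7, 11, 13, 17 the conclusion holds.
q = 19: 6q + 1 = 115 = 5 × 23, not prime.
Hence q = 19 is a counterexample.

q = 19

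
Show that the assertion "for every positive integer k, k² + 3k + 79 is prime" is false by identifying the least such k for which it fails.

We need the least positive integer k for which k² + 3k + 79 is not prime.
For k = 1, 2, 3, 4 the conclusion holds.
k = 5: k² + 3k + 79 = 119 = 7 × 17, composite.
So k = 5 is the smallest counterexample.

k = 5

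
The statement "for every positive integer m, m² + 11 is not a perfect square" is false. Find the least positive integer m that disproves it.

m = 5

Check each positive integer m in order until m² + 11 is a perfect square.
The first 4 eligible values, up to m = 4, all satisfy the conclusion.
m = 5: 5² + 11 = 36 = 6², a perfect square.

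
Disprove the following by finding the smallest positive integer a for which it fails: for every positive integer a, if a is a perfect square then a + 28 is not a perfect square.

a = 36

Check each positive integer a in order until a is a perfect square but a + 28 is a perfect square.
The first 5 eligible values, up to a = 25, all satisfy the conclusion.
a = 36: 36 = 6² and 36 + 28 = 64 = 8².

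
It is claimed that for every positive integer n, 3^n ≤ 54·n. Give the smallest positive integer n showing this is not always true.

A counterexample is any positive integer n such that 3^n > 54·n; we check each in order.
n = 1: 3^n = 3 and 54·n = 54, so 3 ≤ 54.
n = 2: 3^n = 9 and 54·n = 108, so 9 ≤ 108.
n = 3: 3^n = 27 and 54·n = 162, so 27 ≤ 162.
n = 4: 3^n = 81 and 54·n = 216, so 81 ≤ 216.
n = 5: 3^n = 243 and 54·n = 270, so 243 ≤ 270.
n = 6: 3^n = 729 and 54·n = 324, so 729 > 324.
Hence n = 6 is a counterexample.

n = 6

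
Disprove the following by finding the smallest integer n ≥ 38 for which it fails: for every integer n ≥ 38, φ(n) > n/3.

n = 42

We need the least integer n ≥ 38 for which the claim fails.
The first 4 eligible values, up to n = 41, all satisfy the conclusion.
n = 42: φ(42) = 12 and 42/3 = 14, so φ(42) ≤ 42/3.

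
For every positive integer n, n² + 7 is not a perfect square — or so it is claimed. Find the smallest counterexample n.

n = 3

A counterexample is any positive integer n such that n² + 7 is a perfect square; we check each in order.
For n = 1, 2 the conclusion holds.
n = 3: 3² + 7 = 16 = 4², a perfect square.
So n = 3 is the smallest counterexample.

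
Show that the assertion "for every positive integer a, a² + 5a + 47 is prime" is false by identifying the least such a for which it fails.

For a = 1, 2, 3, 4, …, 35, 36, 37 the conclusion holds.
a = 38: a² + 5a + 47 = 1681 = 41 × 41, composite.

a = 38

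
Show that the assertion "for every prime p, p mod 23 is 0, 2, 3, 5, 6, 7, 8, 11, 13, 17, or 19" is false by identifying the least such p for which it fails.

A counterexample is any prime p such that the claim fails; we check each in order.
For p = 2, 3, 5, 7, …, 23, 29, 31 the conclusion holds.
p = 37: 37 mod 23 = 14 — not in {0, 2, 3, 5, 6, 7, 8, 11, 13, 17, 19}.

p = 37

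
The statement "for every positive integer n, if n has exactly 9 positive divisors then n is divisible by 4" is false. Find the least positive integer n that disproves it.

n = 225

A counterexample is any positive integer n such that n has exactly 9 positive divisors but n is not divisible by 4; we check each in order.
n = 36: τ(36) = 9; 36 mod 4 = 0.
n = 100: τ(100) = 9; 100 mod 4 = 0.
n = 196: τ(196) = 9; 196 mod 4 = 0.
n = 225: τ(225) = 9; 225 mod 4 = 1.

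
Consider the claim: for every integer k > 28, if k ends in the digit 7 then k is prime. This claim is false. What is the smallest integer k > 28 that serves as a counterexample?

k = 37: 37 ends in 7 and is prime.
k = 47: 47 ends in 7 and is prime.
k = 57: 57 ends in 7; 57 = 3 × 19, composite.

k = 57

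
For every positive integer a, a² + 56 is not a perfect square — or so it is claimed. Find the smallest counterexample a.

a = 5

We need the least positive integer a for which a² + 56 is a perfect square.
For a = 1, 2, 3, 4 the conclusion holds.
a = 5: 5² + 56 = 81 = 9², a perfect square.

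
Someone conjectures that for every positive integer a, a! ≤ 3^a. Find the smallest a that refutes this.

a = 7

Check each positive integer a in order until a! > 3^a.
The first 6 eligible values, up to a = 6, all satisfy the conclusion.
a = 7: a! = 5040 and 3^a = 2187, so 5040 > 2187.
Thus a = 7 disproves the claim, and no smaller a works.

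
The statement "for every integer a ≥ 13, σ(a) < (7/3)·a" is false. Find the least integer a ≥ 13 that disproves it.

We need the least integer a ≥ 13 for which the claim fails.
For a = 13, 14, 15, 16, …, 21, 22, 23 the conclusion holds.
a = 24: σ(24) = 60; 60 ≥ 56.
Hence a = 24 is a counterexample.

a = 24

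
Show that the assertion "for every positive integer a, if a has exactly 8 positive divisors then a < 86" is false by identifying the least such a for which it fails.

We need the least positive integer a for which a has exactly 8 positive divisors but the claim fails.
The first 9 eligible values, up to a = 78, all satisfy the conclusion.
a = 88: τ(88) = 8; 88 ≥ 86.

a = 88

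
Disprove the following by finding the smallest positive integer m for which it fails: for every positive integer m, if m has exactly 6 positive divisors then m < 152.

For m = 12, 18, 20, 28, …, 124, 147, 148 the conclusion holds.
m = 153: τ(153) = 6; 153 ≥ 152.
So m = 153 is the smallest counterexample.

m = 153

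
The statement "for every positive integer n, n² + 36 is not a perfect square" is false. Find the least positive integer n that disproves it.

n = 8

A counterexample is any positive integer n such that n² + 36 is a perfect square; we check each in order.
n = 1: 1² + 36 = 37, not a perfect square.
n = 2: 2² + 36 = 40, not a perfect square.
n = 3: 3² + 36 = 45, not a perfect square.
n = 4: 4² + 36 = 52, not a perfect square.
n = 5: 5² + 36 = 61, not a perfect square.
n = 6: 6² + 36 = 72, not a perfect square.
n = 7: 7² + 36 = 85, not a perfect square.
n = 8: 8² + 36 = 100 = 10², a perfect square.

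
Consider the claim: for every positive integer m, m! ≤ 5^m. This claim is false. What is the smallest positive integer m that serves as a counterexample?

m = 12

Check each positive integer m in order until m! > 5^m.
The first 11 eligible values, up to m = 11, all satisfy the conclusion.
m = 12: m! = 479001600 and 5^m = 244140625, so 479001600 > 244140625.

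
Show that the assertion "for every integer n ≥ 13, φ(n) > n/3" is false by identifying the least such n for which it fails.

n = 18

A counterexample is any integer n ≥ 13 such that the claim fails; we check each in order.
For n = 13, 14, 15, 16, 17 the conclusion holds.
n = 18: φ(18) = 6 and 18/3 = 6, so φ(18) ≤ 18/3.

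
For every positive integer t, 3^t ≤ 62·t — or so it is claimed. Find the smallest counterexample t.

t = 6

Check each positive integer t in order until 3^t > 62·t.
The first 5 eligible values, up to t = 5, all satisfy the conclusion.
t = 6: 3^t = 729 and 62·t = 372, so 729 > 372.
Hence t = 6 is a counterexample.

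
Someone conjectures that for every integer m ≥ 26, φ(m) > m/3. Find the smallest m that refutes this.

m = 30

The first 4 eligible values, up to m = 29, all satisfy the conclusion.
m = 30: φ(30) = 8 and 30/3 = 10, so φ(30) ≤ 30/3.
Hence m = 30 is a counterexample.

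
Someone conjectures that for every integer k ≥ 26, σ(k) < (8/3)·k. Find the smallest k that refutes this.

k = 60

We need the least integer k ≥ 26 for which the claim fails.
For k = 26, 27, 28, 29, …, 57, 58, 59 the conclusion holds.
k = 60: σ(60) = 168; 168 ≥ 160.
Hence k = 60 is a counterexample.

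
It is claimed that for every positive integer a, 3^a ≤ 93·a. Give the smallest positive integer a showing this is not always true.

a = 6

We need the least positive integer a for which 3^a > 93·a.
The first 5 eligible values, up to a = 5, all satisfy the conclusion.
a = 6: 3^a = 729 and 93·a = 558, so 729 > 558.
Hence a = 6 is a counterexample.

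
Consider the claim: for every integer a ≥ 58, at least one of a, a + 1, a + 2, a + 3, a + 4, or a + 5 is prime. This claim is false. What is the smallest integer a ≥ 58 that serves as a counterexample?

The first 32 eligible values, up to a = 89, all satisfy the conclusion.
a = 90: 90 = 2 × 45; 91 = 7 × 13; 92 = 2 × 46; 93 = 3 × 31; 94 = 2 × 47; 95 = 5 × 19 — all composite.
Hence a = 90 is a counterexample.

a = 90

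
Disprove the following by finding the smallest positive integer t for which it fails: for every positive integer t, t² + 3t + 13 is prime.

t = 9

Check each positive integer t in order until t² + 3t + 13 is not prime.
t = 1: t² + 3t + 13 = 17, prime.
t = 2: t² + 3t + 13 = 23, prime.
t = 3: t² + 3t + 13 = 31, prime.
t = 4: t² + 3t + 13 = 41, prime.
t = 5: t² + 3t + 13 = 53, prime.
t = 6: t² + 3t + 13 = 67, prime.
t = 7: t² + 3t + 13 = 83, prime.
t = 8: t² + 3t + 13 = 101, prime.
t = 9: t² + 3t + 13 = 121 = 11 × 11, composite.
So t = 9 is the smallest counterexample.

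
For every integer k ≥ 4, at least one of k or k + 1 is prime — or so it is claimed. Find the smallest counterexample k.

k = 8

We need the least integer k ≥ 4 for which k, k + 1 are both composite.
k = 4: 5 is prime.
k = 5: 5 is prime.
k = 6: 7 is prime.
k = 7: 7 is prime.
k = 8: 8 = 2 × 4; 9 = 3 × 3 — both composite.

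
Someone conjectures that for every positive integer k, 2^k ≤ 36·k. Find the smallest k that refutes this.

k = 9

The first 8 eligible values, up to k = 8, all satisfy the conclusion.
k = 9: 2^k = 512 and 36·k = 324, so 512 > 324.
So k = 9 is the smallest counterexample.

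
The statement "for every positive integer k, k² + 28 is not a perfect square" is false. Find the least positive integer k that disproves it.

k = 6

For k = 1, 2, 3, 4, 5 the conclusion holds.
k = 6: 6² + 28 = 64 = 8², a perfect square.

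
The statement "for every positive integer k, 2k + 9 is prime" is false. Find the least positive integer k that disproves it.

k = 3

k = 1: 2k + 9 = 11, prime.
k = 2: 2k + 9 = 13, prime.
k = 3: 2k + 9 = 15 = 3 × 5, composite.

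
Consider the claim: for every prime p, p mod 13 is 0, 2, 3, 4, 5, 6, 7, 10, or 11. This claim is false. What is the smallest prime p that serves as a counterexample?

p = 47

We need the least prime p for which the claim fails.
The first 14 eligible values, up to p = 43, all satisfy the conclusion.
p = 47: 47 mod 13 = 8 — not in {0, 2, 3, 4, 5, 6, 7, 10, 11}.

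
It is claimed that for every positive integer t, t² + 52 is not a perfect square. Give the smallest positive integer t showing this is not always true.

Check each positive integer t in order until t² + 52 is a perfect square.
For t = 1, 2, 3, 4, …, 9, 10, 11 the conclusion holds.
t = 12: 12² + 52 = 196 = 14², a perfect square.
Thus t = 12 disproves the claim, and no smaller t works.

t = 12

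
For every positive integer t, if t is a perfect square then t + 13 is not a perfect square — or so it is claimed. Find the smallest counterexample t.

t = 36

t = 1: 1 + 13 = 14, not a perfect square.
t = 4: 4 + 13 = 17, not a perfect square.
t = 9: 9 + 13 = 22, not a perfect square.
t = 16: 16 + 13 = 29, not a perfect square.
t = 25: 25 + 13 = 38, not a perfect square.
t = 36: 36 = 6² and 36 + 13 = 49 = 7².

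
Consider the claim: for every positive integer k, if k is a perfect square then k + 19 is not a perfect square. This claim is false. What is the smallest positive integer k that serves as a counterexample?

k = 81

The first 8 eligible values, up to k = 64, all satisfy the conclusion.
k = 81: 81 = 9² and 81 + 19 = 100 = 10².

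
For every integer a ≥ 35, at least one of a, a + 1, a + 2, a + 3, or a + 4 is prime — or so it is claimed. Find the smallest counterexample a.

For a = 35, 36, 37, 38, …, 45, 46, 47 the conclusion holds.
a = 48: 48 = 2 × 24; 49 = 7 × 7; 50 = 2 × 25; 51 = 3 × 17; 52 = 2 × 26 — all composite.

a = 48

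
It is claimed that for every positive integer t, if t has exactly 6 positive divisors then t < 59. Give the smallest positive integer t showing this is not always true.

t = 63

A counterexample is any positive integer t such that t has exactly 6 positive divisors but the claim fails; we check each in order.
The first 9 eligible values, up to t = 52, all satisfy the conclusion.
t = 63: τ(63) = 6; 63 ≥ 59.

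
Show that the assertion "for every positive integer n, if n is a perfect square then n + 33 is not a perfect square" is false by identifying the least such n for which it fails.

A counterexample is any positive integer n such that n is a perfect square but n + 33 is a perfect square; we check each in order.
For n = 1, 4, 9 the conclusion holds.
n = 16: 16 = 4² and 16 + 33 = 49 = 7².

n = 16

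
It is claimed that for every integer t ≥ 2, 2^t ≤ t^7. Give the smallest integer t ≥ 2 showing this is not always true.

t = 37

A counterexample is any integer t ≥ 2 such that 2^t > t^7; we check each in order.
The first 35 eligible values, up to t = 36, all satisfy the conclusion.
t = 37: 2^t = 137438953472 and t^7 = 94931877133, so 137438953472 > 94931877133.
Thus t = 37 disproves the claim, and no smaller t works.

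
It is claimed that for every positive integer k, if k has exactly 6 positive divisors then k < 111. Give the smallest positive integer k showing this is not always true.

A counterexample is any positive integer k such that k has exactly 6 positive divisors but the claim fails; we check each in order.
For k = 12, 18, 20, 28, …, 92, 98, 99 the conclusion holds.
k = 116: τ(116) = 6; 116 ≥ 111.

k = 116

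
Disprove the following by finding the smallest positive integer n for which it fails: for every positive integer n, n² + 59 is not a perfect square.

n = 29

For n = 1, 2, 3, 4, …, 26, 27, 28 the conclusion holds.
n = 29: 29² + 59 = 900 = 30², a perfect square.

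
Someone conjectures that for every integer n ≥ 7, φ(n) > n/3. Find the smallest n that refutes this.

n = 12

A counterexample is any integer n ≥ 7 such that the claim fails; we check each in order.
The first 5 eligible values, up to n = 11, all satisfy the conclusion.
n = 12: φ(12) = 4 and 12/3 = 4, so φ(12) ≤ 12/3.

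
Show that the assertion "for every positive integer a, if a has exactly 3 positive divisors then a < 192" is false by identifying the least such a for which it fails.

For a = 4, 9, 25, 49, 121, 169 the conclusion holds.
a = 289: τ(289) = 3; 289 ≥ 192.
Hence a = 289 is a counterexample.

a = 289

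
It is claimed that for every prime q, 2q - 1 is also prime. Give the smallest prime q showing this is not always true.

For q = 2, 3 the conclusion holds.
q = 5: 2q - 1 = 9 = 3 × 3, not prime.

q = 5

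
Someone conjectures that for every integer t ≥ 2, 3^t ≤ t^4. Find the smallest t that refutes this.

t = 8

A counterexample is any integer t ≥ 2 such that 3^t > t^4; we check each in order.
The first 6 eligible values, up to t = 7, all satisfy the conclusion.
t = 8: 3^t = 6561 and t^4 = 4096, so 6561 > 4096.
Thus t = 8 disproves the claim, and no smaller t works.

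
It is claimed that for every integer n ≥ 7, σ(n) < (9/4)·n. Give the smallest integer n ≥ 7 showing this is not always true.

n = 12

The first 5 eligible values, up to n = 11, all satisfy the conclusion.
n = 12: σ(12) = 28; 28 ≥ 27.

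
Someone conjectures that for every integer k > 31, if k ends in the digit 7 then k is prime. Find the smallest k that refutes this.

Check each integer k > 31 in order until k ends in the digit 7 but k is not prime.
k = 37: 37 ends in 7 and is prime.
k = 47: 47 ends in 7 and is prime.
k = 57: 57 ends in 7; 57 = 3 × 19, composite.
Thus k = 57 disproves the claim, and no smaller k works.

k = 57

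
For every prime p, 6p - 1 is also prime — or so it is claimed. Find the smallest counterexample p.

p = 11

A counterexample is any prime p such that 6p - 1 is not prime; we check each in order.
p = 2: 6p - 1 = 11, prime.
p = 3: 6p - 1 = 17, prime.
p = 5: 6p - 1 = 29, prime.
p = 7: 6p - 1 = 41, prime.
p = 11: 6p - 1 = 65 = 5 × 13, not prime.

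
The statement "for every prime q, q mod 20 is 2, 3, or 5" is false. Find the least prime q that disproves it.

We need the least prime q for which the claim fails.
For q = 2, 3, 5 the conclusion holds.
q = 7: 7 mod 20 = 7 — not in {2, 3, 5}.
Hence q = 7 is a counterexample.

q = 7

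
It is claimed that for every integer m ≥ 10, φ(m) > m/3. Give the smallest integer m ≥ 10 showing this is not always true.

m = 12

A counterexample is any integer m ≥ 10 such that the claim fails; we check each in order.
m = 10: φ(10) = 4 and 10/3 = 10/3, so φ(10) > 10/3.
m = 11: φ(11) = 10 and 11/3 = 11/3, so φ(11) > 11/3.
m = 12: φ(12) = 4 and 12/3 = 4, so φ(12) ≤ 12/3.
So m = 12 is the smallest counterexample.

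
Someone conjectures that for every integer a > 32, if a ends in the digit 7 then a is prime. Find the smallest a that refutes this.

a = 57

Check each integer a > 32 in order until a ends in the digit 7 but a is not prime.
For a = 37, 47 the conclusion holds.
a = 57: 57 ends in 7; 57 = 3 × 19, composite.
Hence a = 57 is a counterexample.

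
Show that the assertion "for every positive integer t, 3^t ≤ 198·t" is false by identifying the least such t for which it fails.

We need the least positive integer t for which 3^t > 198·t.
t = 1: 3^t = 3 and 198·t = 198, so 3 ≤ 198.
t = 2: 3^t = 9 and 198·t = 396, so 9 ≤ 396.
t = 3: 3^t = 27 and 198·t = 594, so 27 ≤ 594.
t = 4: 3^t = 81 and 198·t = 792, so 81 ≤ 792.
t = 5: 3^t = 243 and 198·t = 990, so 243 ≤ 990.
t = 6: 3^t = 729 and 198·t = 1188, so 729 ≤ 1188.
t = 7: 3^t = 2187 and 198·t = 1386, so 2187 > 1386.
Thus t = 7 disproves the claim, and no smaller t works.

t = 7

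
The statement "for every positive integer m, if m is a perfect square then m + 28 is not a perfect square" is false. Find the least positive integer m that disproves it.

m = 36

A counterexample is any positive integer m such that m is a perfect square but m + 28 is a perfect square; we check each in order.
The first 5 eligible values, up to m = 25, all satisfy the conclusion.
m = 36: 36 = 6² and 36 + 28 = 64 = 8².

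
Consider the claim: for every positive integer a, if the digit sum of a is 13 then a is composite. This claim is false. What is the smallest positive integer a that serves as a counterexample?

a = 67

Check each positive integer a in order until the digit sum of a is 13 but a is prime.
a = 49: digit sum 13; 49 is composite.
a = 58: digit sum 13; 58 is composite.
a = 67: digit sum 13; 67 is prime, not composite.
Thus a = 67 disproves the claim, and no smaller a works.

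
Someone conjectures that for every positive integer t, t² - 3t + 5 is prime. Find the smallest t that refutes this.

t = 4

A counterexample is any positive integer t such that t² - 3t + 5 is not prime; we check each in order.
For t = 1, 2, 3 the conclusion holds.
t = 4: t² - 3t + 5 = 9 = 3 × 3, composite.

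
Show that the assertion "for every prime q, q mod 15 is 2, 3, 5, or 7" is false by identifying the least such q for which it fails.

For q = 2, 3, 5, 7 the conclusion holds.
q = 11: 11 mod 15 = 11 — not in {2, 3, 5, 7}.

q = 11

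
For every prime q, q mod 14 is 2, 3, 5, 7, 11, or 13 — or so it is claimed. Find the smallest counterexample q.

Check each prime q in order until the claim fails.
q = 2: 2 mod 14 = 2.
q = 3: 3 mod 14 = 3.
q = 5: 5 mod 14 = 5.
q = 7: 7 mod 14 = 7.
q = 11: 11 mod 14 = 11.
q = 13: 13 mod 14 = 13.
q = 17: 17 mod 14 = 3.
q = 19: 19 mod 14 = 5.
q = 23: 23 mod 14 = 9 — not in {2, 3, 5, 7, 11, 13}.
Thus q = 23 disproves the claim, and no smaller q works.

q = 23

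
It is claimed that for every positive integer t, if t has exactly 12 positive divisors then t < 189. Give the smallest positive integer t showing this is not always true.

t = 198

Check each positive integer t in order until t has exactly 12 positive divisors but the claim fails.
For t = 60, 72, 84, 90, …, 150, 156, 160 the conclusion holds.
t = 198: τ(198) = 12; 198 ≥ 189.
So t = 198 is the smallest counterexample.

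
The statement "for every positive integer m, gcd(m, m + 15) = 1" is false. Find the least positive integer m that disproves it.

m = 3

We need the least positive integer m for which gcd(m, m + 15) > 1.
m = 1: gcd(1, 16) = 1.
m = 2: gcd(2, 17) = 1.
m = 3: gcd(3, 18) = 3.
Thus m = 3 disproves the claim, and no smaller m works.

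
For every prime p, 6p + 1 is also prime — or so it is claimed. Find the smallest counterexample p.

p = 19

Check each prime p in order until 6p + 1 is not prime.
For p = 2, 3, 5, 7, 11, 13, 17 the conclusion holds.
p = 19: 6p + 1 = 115 = 5 × 23, not prime.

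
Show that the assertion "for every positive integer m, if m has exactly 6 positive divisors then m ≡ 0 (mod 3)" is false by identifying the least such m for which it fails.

m = 12: τ(12) = 6; 12 ≡ 0 (mod 3).
m = 18: τ(18) = 6; 18 ≡ 0 (mod 3).
m = 20: τ(20) = 6; 20 ≡ 2 (mod 3).
So m = 20 is the smallest counterexample.

m = 20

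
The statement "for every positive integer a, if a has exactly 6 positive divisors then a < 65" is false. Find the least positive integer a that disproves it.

a = 68

We need the least positive integer a for which a has exactly 6 positive divisors but the claim fails.
The first 10 eligible values, up to a = 63, all satisfy the conclusion.
a = 68: τ(68) = 6; 68 ≥ 65.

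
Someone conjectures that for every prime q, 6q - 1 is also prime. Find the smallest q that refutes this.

q = 11

We need the least prime q for which 6q - 1 is not prime.
The first 4 eligible values, up to q = 7, all satisfy the conclusion.
q = 11: 6q - 1 = 65 = 5 × 13, not prime.
Thus q = 11 disproves the claim, and no smaller q works.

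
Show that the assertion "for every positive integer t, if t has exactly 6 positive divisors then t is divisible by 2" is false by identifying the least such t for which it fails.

For t = 12, 18, 20, 28, 32, 44 the conclusion holds.
t = 45: τ(45) = 6; 45 mod 2 = 1.

t = 45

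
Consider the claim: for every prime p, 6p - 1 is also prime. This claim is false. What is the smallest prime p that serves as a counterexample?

The first 4 eligible values, up to p = 7, all satisfy the conclusion.
p = 11: 6p - 1 = 65 = 5 × 13, not prime.

p = 11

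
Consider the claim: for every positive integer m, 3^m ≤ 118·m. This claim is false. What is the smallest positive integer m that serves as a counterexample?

m = 6

Check each positive integer m in order until 3^m > 118·m.
m = 1: 3^m = 3 and 118·m = 118, so 3 ≤ 118.
m = 2: 3^m = 9 and 118·m = 236, so 9 ≤ 236.
m = 3: 3^m = 27 and 118·m = 354, so 27 ≤ 354.
m = 4: 3^m = 81 and 118·m = 472, so 81 ≤ 472.
m = 5: 3^m = 243 and 118·m = 590, so 243 ≤ 590.
m = 6: 3^m = 729 and 118·m = 708, so 729 > 708.
Hence m = 6 is a counterexample.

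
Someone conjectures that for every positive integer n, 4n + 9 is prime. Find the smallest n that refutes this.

We need the least positive integer n for which 4n + 9 is not prime.
n = 1: 4n + 9 = 13, prime.
n = 2: 4n + 9 = 17, prime.
n = 3: 4n + 9 = 21 = 3 × 7, composite.

n = 3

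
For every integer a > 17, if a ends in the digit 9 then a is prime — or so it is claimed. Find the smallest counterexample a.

A counterexample is any integer a > 17 such that a ends in the digit 9 but a is not prime; we check each in order.
a = 19: 19 ends in 9 and is prime.
a = 29: 29 ends in 9 and is prime.
a = 39: 39 ends in 9; 39 = 3 × 13, composite.

a = 39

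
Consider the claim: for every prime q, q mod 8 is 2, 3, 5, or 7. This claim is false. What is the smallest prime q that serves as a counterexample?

For q = 2, 3, 5, 7, 11, 13 the conclusion holds.
q = 17: 17 mod 8 = 1 — not in {2, 3, 5, 7}.
Thus q = 17 disproves the claim, and no smaller q works.

q = 17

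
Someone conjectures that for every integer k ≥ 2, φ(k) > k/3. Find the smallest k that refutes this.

k = 6

We need the least integer k ≥ 2 for which the claim fails.
k = 2: φ(2) = 1 and 2/3 = 2/3, so φ(2) > 2/3.
k = 3: φ(3) = 2 and 3/3 = 1, so φ(3) > 3/3.
k = 4: φ(4) = 2 and 4/3 = 4/3, so φ(4) > 4/3.
k = 5: φ(5) = 4 and 5/3 = 5/3, so φ(5) > 5/3.
k = 6: φ(6) = 2 and 6/3 = 2, so φ(6) ≤ 6/3.
Thus k = 6 disproves the claim, and no smaller k works.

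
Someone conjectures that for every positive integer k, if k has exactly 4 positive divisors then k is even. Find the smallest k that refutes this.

A counterexample is any positive integer k such that k has exactly 4 positive divisors but k is odd; we check each in order.
k = 6: divisors of 6: 1, 2, 3, 6; 6 is even.
k = 8: divisors of 8: 1, 2, 4, 8; 8 is even.
k = 10: divisors of 10: 1, 2, 5, 10; 10 is even.
k = 14: divisors of 14: 1, 2, 7, 14; 14 is even.
k = 15: divisors of 15: 1, 3, 5, 15; 15 is odd.
Hence k = 15 is a counterexample.

k = 15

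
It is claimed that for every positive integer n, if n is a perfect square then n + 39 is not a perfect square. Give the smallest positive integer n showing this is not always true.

We need the least positive integer n for which n is a perfect square but n + 39 is a perfect square.
n = 1: 1 + 39 = 40, not a perfect square.
n = 4: 4 + 39 = 43, not a perfect square.
n = 9: 9 + 39 = 48, not a perfect square.
n = 16: 16 + 39 = 55, not a perfect square.
n = 25: 25 = 5² and 25 + 39 = 64 = 8².

n = 25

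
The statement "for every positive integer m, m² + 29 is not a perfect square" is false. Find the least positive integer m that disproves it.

m = 14

The first 13 eligible values, up to m = 13, all satisfy the conclusion.
m = 14: 14² + 29 = 225 = 15², a perfect square.
Thus m = 14 disproves the claim, and no smaller m works.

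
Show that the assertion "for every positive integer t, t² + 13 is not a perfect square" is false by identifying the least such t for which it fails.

Check each positive integer t in order until t² + 13 is a perfect square.
t = 1: 1² + 13 = 14, not a perfect square.
t = 2: 2² + 13 = 17, not a perfect square.
t = 3: 3² + 13 = 22, not a perfect square.
t = 4: 4² + 13 = 29, not a perfect square.
t = 5: 5² + 13 = 38, not a perfect square.
t = 6: 6² + 13 = 49 = 7², a perfect square.

t = 6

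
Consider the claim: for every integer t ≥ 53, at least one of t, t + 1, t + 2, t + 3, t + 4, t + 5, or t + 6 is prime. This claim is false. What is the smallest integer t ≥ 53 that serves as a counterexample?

t = 90

Check each integer t ≥ 53 in order until t, t + 1, t + 2, t + 3, t + 4, t + 5, t + 6 are all composite.
The first 37 eligible values, up to t = 89, all satisfy the conclusion.
t = 90: 90 = 2 × 45; 91 = 7 × 13; 92 = 2 × 46; 93 = 3 × 31; 94 = 2 × 47; 95 = 5 × 19; 96 = 2 × 48 — all composite.
Hence t = 90 is a counterexample.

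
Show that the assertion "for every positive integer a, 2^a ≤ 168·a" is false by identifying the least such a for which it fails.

The first 10 eligible values, up to a = 10, all satisfy the conclusion.
a = 11: 2^a = 2048 and 168·a = 1848, so 2048 > 1848.
Thus a = 11 disproves the claim, and no smaller a works.

a = 11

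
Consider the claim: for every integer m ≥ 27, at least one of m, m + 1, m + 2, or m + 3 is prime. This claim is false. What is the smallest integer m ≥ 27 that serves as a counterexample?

m = 32

A counterexample is any integer m ≥ 27 such that m, m + 1, m + 2, m + 3 are all composite; we check each in order.
m = 27: 29 is prime.
m = 28: 29 is prime.
m = 29: 29 is prime.
m = 30: 31 is prime.
m = 31: 31 is prime.
m = 32: 32 = 2 × 16; 33 = 3 × 11; 34 = 2 × 17; 35 = 5 × 7 — all composite.
Hence m = 32 is a counterexample.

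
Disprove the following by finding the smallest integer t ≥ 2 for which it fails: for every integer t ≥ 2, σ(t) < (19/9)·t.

A counterexample is any integer t ≥ 2 such that the claim fails; we check each in order.
The first 10 eligible values, up to t = 11, all satisfy the conclusion.
t = 12: σ(12) = 28; 28 ≥ 76/3.

t = 12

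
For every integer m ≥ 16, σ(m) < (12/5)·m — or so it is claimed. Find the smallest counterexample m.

Check each integer m ≥ 16 in order until the claim fails.
m = 16: σ(16) = 31; 31 < 192/5.
m = 17: σ(17) = 18; 18 < 204/5.
m = 18: σ(18) = 39; 39 < 216/5.
m = 19: σ(19) = 20; 20 < 228/5.
m = 20: σ(20) = 42; 42 < 48.
m = 21: σ(21) = 32; 32 < 252/5.
m = 22: σ(22) = 36; 36 < 264/5.
m = 23: σ(23) = 24; 24 < 276/5.
m = 24: σ(24) = 60; 60 ≥ 288/5.
Hence m = 24 is a counterexample.

m = 24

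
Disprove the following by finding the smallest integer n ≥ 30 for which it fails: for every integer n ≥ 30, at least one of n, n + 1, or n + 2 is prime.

n = 32

n = 30: 31 is prime.
n = 31: 31 is prime.
n = 32: 32 = 2 × 16; 33 = 3 × 11; 34 = 2 × 17 — all composite.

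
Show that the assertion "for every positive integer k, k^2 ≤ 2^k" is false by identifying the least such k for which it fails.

We need the least positive integer k for which k^2 > 2^k.
For k = 1, 2 the conclusion holds.
k = 3: k^2 = 9 and 2^k = 8, so 9 > 8.
Hence k = 3 is a counterexample.

k = 3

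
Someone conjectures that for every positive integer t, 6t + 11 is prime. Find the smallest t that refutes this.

For t = 1, 2, 3 the conclusion holds.
t = 4: 6t + 11 = 35 = 5 × 7, composite.

t = 4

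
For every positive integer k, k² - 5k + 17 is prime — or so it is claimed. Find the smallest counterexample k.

k = 13

Check each positive integer k in order until k² - 5k + 17 is not prime.
The first 12 eligible values, up to k = 12, all satisfy the conclusion.
k = 13: k² - 5k + 17 = 121 = 11 × 11, composite.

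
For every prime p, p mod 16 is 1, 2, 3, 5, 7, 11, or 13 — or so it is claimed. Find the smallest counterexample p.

p = 31

For p = 2, 3, 5, 7, 11, 13, 17, 19, 23, 29 the conclusion holds.
p = 31: 31 mod 16 = 15 — not in {1, 2, 3, 5, 7, 11, 13}.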